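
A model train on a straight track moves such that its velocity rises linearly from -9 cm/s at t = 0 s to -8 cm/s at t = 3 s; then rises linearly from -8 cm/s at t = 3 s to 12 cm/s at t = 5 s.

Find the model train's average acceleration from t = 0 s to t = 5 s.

Average acceleration = Δv/Δt = (12 − -9)/(5 − 0) = 4.2 cm/s².

4.2 cm/s²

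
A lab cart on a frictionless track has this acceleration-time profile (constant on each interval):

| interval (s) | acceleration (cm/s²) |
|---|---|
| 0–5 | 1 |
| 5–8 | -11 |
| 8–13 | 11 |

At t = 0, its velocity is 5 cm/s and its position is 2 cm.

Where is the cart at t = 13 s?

42.5 cm

On each constant-a segment, Δv = aΔt and Δx = v₀Δt + ½aΔt²; chain segment to segment.
0–5 s: v starts 5 cm/s; Δx = 5·5 + ½·1·5² = 37.5 cm; v ends 10 cm/s.
5–8 s: v starts 10 cm/s; Δx = 10·3 + ½·-11·3² = -19.5 cm; v ends -23 cm/s.
8–13 s: v starts -23 cm/s; Δx = -23·5 + ½·11·5² = 22.5 cm; v ends 32 cm/s.
x(13) = 2 + Σ Δx = 42.5 cm.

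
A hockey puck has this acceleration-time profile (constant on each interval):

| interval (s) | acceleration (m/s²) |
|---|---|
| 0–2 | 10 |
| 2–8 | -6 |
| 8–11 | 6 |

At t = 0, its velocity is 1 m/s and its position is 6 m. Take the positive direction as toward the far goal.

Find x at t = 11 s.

On each constant-a segment, Δv = aΔt and Δx = v₀Δt + ½aΔt²; chain segment to segment.
0–2 s: v starts 1 m/s; Δx = 1·2 + ½·10·2² = 22 m; v ends 21 m/s.
2–8 s: v starts 21 m/s; Δx = 21·6 + ½·-6·6² = 18 m; v ends -15 m/s.
8–11 s: v starts -15 m/s; Δx = -15·3 + ½·6·3² = -18 m; v ends 3 m/s.
x(11) = 6 + Σ Δx = 28 m.

28 m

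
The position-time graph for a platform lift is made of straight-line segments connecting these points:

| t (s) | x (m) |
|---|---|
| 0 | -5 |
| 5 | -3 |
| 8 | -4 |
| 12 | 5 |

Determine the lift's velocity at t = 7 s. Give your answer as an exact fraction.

Velocity is the slope of the x-t graph on 5–8 s: (-4 − -3)/(8 − 5) = -1/3 m/s.

-1/3 m/s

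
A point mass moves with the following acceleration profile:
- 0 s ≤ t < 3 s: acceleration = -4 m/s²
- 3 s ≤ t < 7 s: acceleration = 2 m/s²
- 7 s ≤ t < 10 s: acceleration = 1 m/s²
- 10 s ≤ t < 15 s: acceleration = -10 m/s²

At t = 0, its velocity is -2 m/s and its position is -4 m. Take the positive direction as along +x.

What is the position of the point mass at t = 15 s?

On each constant-a segment, Δv = aΔt and Δx = v₀Δt + ½aΔt²; chain segment to segment.
0–3 s: v starts -2 m/s; Δx = -2·3 + ½·-4·3² = -24 m; v ends -14 m/s.
3–7 s: v starts -14 m/s; Δx = -14·4 + ½·2·4² = -40 m; v ends -6 m/s.
7–10 s: v starts -6 m/s; Δx = -6·3 + ½·1·3² = -13.5 m; v ends -3 m/s.
10–15 s: v starts -3 m/s; Δx = -3·5 + ½·-10·5² = -140 m; v ends -53 m/s.
x(15) = -4 + Σ Δx = -221.5 m.

-221.5 m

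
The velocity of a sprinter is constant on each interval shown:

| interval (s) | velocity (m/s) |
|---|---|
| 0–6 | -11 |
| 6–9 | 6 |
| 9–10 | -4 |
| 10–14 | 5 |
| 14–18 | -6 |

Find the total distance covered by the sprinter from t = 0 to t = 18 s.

132 m

Total distance travelled is ∫|v| dt — sum the magnitudes of each area piece.
0–6 s: |-11| × 6 = 66 m
6–9 s: |6| × 3 = 18 m
9–10 s: |-4| × 1 = 4 m
10–14 s: |5| × 4 = 20 m
14–18 s: |-6| × 4 = 24 m
Total distance = 132 m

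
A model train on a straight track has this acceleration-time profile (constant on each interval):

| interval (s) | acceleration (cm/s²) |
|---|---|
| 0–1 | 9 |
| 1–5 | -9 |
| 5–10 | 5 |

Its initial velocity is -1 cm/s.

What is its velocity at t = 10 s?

-3 cm/s

Δv equals the area under the a-t graph; then v = v₀ + Δv.
0–1 s: 9 × 1 = 9 cm/s
1–5 s: -9 × 4 = -36 cm/s
5–10 s: 5 × 5 = 25 cm/s
Δv = -2 cm/s, so v(10) = -1 + (-2) = -3 cm/s.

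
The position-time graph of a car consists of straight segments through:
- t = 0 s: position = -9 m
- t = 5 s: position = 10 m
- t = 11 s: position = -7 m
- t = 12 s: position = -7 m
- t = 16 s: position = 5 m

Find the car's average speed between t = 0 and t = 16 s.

Average speed = (total path length)/(elapsed time); on a piecewise-linear x-t graph the path length is Σ|Δx|.
0–5 s: |Δx| = |10 − -9| = 19 m
5–11 s: |Δx| = |-7 − 10| = 17 m
11–12 s: |Δx| = |-7 − -7| = 0 m
12–16 s: |Δx| = |5 − -7| = 12 m
Total path = 48 m; average speed = 48/16 = 3 m/s.

3 m/s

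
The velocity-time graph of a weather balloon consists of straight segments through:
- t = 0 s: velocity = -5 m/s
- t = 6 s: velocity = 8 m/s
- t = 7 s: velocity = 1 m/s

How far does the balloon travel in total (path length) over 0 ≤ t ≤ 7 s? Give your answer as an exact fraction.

Total distance travelled is ∫|v| dt — sum the magnitudes of each area piece.
0–6 s: v = 0 at t = 30/13 s; triangle areas 75/13 + 192/13 = 267/13 m
6–7 s: |½(8 + 1)(1)| = 4.5 m
Total distance = 651/26 m

651/26 m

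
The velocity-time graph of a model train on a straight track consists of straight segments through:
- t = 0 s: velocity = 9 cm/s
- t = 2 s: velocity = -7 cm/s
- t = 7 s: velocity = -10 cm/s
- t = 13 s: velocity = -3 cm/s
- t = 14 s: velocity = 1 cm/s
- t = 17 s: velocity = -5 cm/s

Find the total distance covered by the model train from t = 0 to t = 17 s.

Total distance travelled is ∫|v| dt — sum the magnitudes of each area piece.
0–2 s: v = 0 at t = 1.125 s; triangle areas 5.0625 + 3.0625 = 8.125 cm
2–7 s: |½(-7 + -10)(5)| = 42.5 cm
7–13 s: |½(-10 + -3)(6)| = 39 cm
13–14 s: v = 0 at t = 13.75 s; triangle areas 1.125 + 0.125 = 1.25 cm
14–17 s: v = 0 at t = 14.5 s; triangle areas 0.25 + 6.25 = 6.5 cm
Total distance = 97.375 cm

97.375 cm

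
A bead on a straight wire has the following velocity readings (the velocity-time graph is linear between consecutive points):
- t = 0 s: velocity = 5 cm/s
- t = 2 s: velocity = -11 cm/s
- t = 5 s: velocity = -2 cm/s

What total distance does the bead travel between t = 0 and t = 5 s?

28.625 cm

Distance (not displacement) is the total path length: add the absolute areas under v-t.
0–2 s: v = 0 at t = 0.625 s; triangle areas 1.5625 + 7.5625 = 9.125 cm
2–5 s: |½(-11 + -2)(3)| = 19.5 cm
Total distance = 28.625 cm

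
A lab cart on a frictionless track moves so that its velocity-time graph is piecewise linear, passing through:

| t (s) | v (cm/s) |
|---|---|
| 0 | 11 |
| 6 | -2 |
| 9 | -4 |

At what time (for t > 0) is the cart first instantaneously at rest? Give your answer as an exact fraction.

v changes sign on 0–6 s (from 11 to -2); the graph is linear there, so v = 0 at t = 0 + (-11)·(6 − 0)/(-2 − 11) = 66/13 s.

t = 66/13 s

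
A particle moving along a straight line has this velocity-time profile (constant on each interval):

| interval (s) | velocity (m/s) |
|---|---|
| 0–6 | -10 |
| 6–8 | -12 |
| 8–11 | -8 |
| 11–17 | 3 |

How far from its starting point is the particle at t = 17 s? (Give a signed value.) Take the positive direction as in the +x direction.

-90 m

Net displacement equals the area under the velocity-time graph (areas below the axis count negative).
0–6 s: -10 × 6 = -60 m
6–8 s: -12 × 2 = -24 m
8–11 s: -8 × 3 = -24 m
11–17 s: 3 × 6 = 18 m
Net displacement = -90 m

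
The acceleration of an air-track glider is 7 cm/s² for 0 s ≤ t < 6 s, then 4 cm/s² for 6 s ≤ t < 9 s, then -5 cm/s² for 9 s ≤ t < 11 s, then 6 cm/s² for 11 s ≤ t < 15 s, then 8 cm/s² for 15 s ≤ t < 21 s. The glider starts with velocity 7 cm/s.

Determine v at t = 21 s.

123 cm/s

Δv equals the area under the a-t graph; then v = v₀ + Δv.
0–6 s: 7 × 6 = 42 cm/s
6–9 s: 4 × 3 = 12 cm/s
9–11 s: -5 × 2 = -10 cm/s
11–15 s: 6 × 4 = 24 cm/s
15–21 s: 8 × 6 = 48 cm/s
Δv = 116 cm/s, so v(21) = 7 + (116) = 123 cm/s.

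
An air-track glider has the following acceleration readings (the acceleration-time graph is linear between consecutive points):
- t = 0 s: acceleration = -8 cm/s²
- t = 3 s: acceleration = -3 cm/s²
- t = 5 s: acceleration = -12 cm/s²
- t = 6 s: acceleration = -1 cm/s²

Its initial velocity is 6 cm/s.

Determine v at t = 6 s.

-32 cm/s

Δv equals the area under the a-t graph; then v = v₀ + Δv.
0–3 s: ½(-8 + -3)(3) = -16.5 cm/s
3–5 s: ½(-3 + -12)(2) = -15 cm/s
5–6 s: ½(-12 + -1)(1) = -6.5 cm/s
Δv = -38 cm/s, so v(6) = 6 + (-38) = -32 cm/s.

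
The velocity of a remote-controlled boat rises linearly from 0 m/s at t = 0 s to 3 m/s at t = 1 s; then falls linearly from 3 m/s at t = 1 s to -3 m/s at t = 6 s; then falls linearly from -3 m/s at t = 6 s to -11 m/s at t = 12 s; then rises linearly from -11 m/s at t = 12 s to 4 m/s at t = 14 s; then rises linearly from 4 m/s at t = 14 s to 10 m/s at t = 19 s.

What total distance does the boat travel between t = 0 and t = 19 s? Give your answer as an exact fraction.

1427/15 m

Total distance travelled is ∫|v| dt — sum the magnitudes of each area piece.
0–1 s: |½(0 + 3)(1)| = 1.5 m
1–6 s: v = 0 at t = 3.5 s; triangle areas 3.75 + 3.75 = 7.5 m
6–12 s: |½(-3 + -11)(6)| = 42 m
12–14 s: v = 0 at t = 202/15 s; triangle areas 121/15 + 16/15 = 137/15 m
14–19 s: |½(4 + 10)(5)| = 35 m
Total distance = 1427/15 m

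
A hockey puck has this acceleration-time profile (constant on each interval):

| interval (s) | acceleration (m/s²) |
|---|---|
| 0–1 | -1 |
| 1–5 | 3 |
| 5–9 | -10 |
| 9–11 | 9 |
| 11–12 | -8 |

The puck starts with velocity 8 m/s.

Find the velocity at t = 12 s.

-11 m/s

Δv equals the area under the a-t graph; then v = v₀ + Δv.
0–1 s: -1 × 1 = -1 m/s
1–5 s: 3 × 4 = 12 m/s
5–9 s: -10 × 4 = -40 m/s
9–11 s: 9 × 2 = 18 m/s
11–12 s: -8 × 1 = -8 m/s
Δv = -19 m/s, so v(12) = 8 + (-19) = -11 m/s.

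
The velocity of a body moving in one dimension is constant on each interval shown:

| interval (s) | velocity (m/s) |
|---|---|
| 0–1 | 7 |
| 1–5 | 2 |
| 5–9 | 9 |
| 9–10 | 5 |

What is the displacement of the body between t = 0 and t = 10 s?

Displacement is the signed area under the v-t curve.
0–1 s: 7 × 1 = 7 m
1–5 s: 2 × 4 = 8 m
5–9 s: 9 × 4 = 36 m
9–10 s: 5 × 1 = 5 m
Net displacement = 56 m

56 m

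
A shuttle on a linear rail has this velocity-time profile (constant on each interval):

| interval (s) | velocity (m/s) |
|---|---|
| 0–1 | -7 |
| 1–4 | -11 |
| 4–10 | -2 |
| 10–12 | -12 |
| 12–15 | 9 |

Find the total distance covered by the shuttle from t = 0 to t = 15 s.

Distance (not displacement) is the total path length: add the absolute areas under v-t.
0–1 s: |-7| × 1 = 7 m
1–4 s: |-11| × 3 = 33 m
4–10 s: |-2| × 6 = 12 m
10–12 s: |-12| × 2 = 24 m
12–15 s: |9| × 3 = 27 m
Total distance = 103 m

103 m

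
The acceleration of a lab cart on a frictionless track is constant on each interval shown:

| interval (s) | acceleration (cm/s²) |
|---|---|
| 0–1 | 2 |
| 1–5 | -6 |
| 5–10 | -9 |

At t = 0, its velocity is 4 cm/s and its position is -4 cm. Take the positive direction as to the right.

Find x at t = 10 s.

On each constant-a segment, Δv = aΔt and Δx = v₀Δt + ½aΔt²; chain segment to segment.
0–1 s: v starts 4 cm/s; Δx = 4·1 + ½·2·1² = 5 cm; v ends 6 cm/s.
1–5 s: v starts 6 cm/s; Δx = 6·4 + ½·-6·4² = -24 cm; v ends -18 cm/s.
5–10 s: v starts -18 cm/s; Δx = -18·5 + ½·-9·5² = -202.5 cm; v ends -63 cm/s.
x(10) = -4 + Σ Δx = -225.5 cm.

-225.5 cm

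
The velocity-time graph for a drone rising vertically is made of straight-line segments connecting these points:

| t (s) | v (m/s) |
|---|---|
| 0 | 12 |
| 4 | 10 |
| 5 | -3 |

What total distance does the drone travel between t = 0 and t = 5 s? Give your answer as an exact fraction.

1253/26 m

Distance (not displacement) is the total path length: add the absolute areas under v-t.
0–4 s: |½(12 + 10)(4)| = 44 m
4–5 s: v = 0 at t = 62/13 s; triangle areas 50/13 + 9/26 = 109/26 m
Total distance = 1253/26 m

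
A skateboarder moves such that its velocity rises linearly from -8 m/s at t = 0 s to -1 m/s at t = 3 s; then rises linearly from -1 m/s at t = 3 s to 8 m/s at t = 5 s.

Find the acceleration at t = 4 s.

4.5 m/s²

Acceleration is the slope of the v-t graph on 3–5 s: (8 − -1)/(5 − 3) = 4.5 m/s².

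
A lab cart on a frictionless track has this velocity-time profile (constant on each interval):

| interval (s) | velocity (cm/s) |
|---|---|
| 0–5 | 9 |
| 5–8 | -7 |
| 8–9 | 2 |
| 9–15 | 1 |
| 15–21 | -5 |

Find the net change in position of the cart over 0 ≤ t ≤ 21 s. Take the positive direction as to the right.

Displacement is the signed area under the v-t curve.
0–5 s: 9 × 5 = 45 cm
5–8 s: -7 × 3 = -21 cm
8–9 s: 2 × 1 = 2 cm
9–15 s: 1 × 6 = 6 cm
15–21 s: -5 × 6 = -30 cm
Net displacement = 2 cm

2 cm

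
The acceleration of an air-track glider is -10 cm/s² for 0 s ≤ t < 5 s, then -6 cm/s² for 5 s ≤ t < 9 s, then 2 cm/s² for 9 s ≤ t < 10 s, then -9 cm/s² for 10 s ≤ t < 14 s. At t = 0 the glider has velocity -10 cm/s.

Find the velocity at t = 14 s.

Δv equals the area under the a-t graph; then v = v₀ + Δv.
0–5 s: -10 × 5 = -50 cm/s
5–9 s: -6 × 4 = -24 cm/s
9–10 s: 2 × 1 = 2 cm/s
10–14 s: -9 × 4 = -36 cm/s
Δv = -108 cm/s, so v(14) = -10 + (-108) = -118 cm/s.

-118 cm/s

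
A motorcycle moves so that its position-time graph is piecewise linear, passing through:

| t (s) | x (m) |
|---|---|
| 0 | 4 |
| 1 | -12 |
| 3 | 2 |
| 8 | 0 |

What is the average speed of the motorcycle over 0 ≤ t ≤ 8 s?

Average speed = (total path length)/(elapsed time); on a piecewise-linear x-t graph the path length is Σ|Δx|.
0–1 s: |Δx| = |-12 − 4| = 16 m
1–3 s: |Δx| = |2 − -12| = 14 m
3–8 s: |Δx| = |0 − 2| = 2 m
Total path = 32 m; average speed = 32/8 = 4 m/s.

4 m/s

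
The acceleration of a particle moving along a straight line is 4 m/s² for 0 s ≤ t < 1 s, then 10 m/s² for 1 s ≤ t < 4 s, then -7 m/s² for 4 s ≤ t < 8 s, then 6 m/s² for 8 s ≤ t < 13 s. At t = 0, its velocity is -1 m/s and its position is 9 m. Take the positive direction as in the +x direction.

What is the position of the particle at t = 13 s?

240 m

On each constant-a segment, Δv = aΔt and Δx = v₀Δt + ½aΔt²; chain segment to segment.
0–1 s: v starts -1 m/s; Δx = -1·1 + ½·4·1² = 1 m; v ends 3 m/s.
1–4 s: v starts 3 m/s; Δx = 3·3 + ½·10·3² = 54 m; v ends 33 m/s.
4–8 s: v starts 33 m/s; Δx = 33·4 + ½·-7·4² = 76 m; v ends 5 m/s.
8–13 s: v starts 5 m/s; Δx = 5·5 + ½·6·5² = 100 m; v ends 35 m/s.
x(13) = 9 + Σ Δx = 240 m.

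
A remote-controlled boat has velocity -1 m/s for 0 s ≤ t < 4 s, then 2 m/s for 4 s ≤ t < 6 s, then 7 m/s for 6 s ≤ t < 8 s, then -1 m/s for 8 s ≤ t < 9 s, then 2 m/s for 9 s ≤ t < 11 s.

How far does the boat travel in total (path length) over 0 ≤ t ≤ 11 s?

Total distance travelled is ∫|v| dt — sum the magnitudes of each area piece.
0–4 s: |-1| × 4 = 4 m
4–6 s: |2| × 2 = 4 m
6–8 s: |7| × 2 = 14 m
8–9 s: |-1| × 1 = 1 m
9–11 s: |2| × 2 = 4 m
Total distance = 27 m

27 m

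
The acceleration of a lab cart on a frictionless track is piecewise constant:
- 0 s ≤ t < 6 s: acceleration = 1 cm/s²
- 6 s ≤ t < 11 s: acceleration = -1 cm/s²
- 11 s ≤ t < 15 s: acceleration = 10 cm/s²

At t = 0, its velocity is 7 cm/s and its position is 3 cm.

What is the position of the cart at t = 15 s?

227.5 cm

On each constant-a segment, Δv = aΔt and Δx = v₀Δt + ½aΔt²; chain segment to segment.
0–6 s: v starts 7 cm/s; Δx = 7·6 + ½·1·6² = 60 cm; v ends 13 cm/s.
6–11 s: v starts 13 cm/s; Δx = 13·5 + ½·-1·5² = 52.5 cm; v ends 8 cm/s.
11–15 s: v starts 8 cm/s; Δx = 8·4 + ½·10·4² = 112 cm; v ends 48 cm/s.
x(15) = 3 + Σ Δx = 227.5 cm.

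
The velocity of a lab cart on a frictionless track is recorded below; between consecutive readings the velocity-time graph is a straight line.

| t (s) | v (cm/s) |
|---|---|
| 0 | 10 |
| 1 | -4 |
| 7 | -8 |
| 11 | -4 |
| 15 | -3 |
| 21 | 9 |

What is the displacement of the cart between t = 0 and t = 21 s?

-53 cm

Net displacement equals the area under the velocity-time graph (areas below the axis count negative).
0–1 s: ½(10 + -4)(1) = 3 cm
1–7 s: ½(-4 + -8)(6) = -36 cm
7–11 s: ½(-8 + -4)(4) = -24 cm
11–15 s: ½(-4 + -3)(4) = -14 cm
15–21 s: ½(-3 + 9)(6) = 18 cm
Net displacement = -53 cm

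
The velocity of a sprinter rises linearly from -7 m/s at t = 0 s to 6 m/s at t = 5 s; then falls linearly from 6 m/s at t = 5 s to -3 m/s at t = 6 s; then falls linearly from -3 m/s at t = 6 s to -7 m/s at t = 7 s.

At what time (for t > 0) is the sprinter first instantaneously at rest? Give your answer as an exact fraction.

t = 35/13 s

v changes sign on 0–5 s (from -7 to 6); the graph is linear there, so v = 0 at t = 0 + (7)·(5 − 0)/(6 − -7) = 35/13 s.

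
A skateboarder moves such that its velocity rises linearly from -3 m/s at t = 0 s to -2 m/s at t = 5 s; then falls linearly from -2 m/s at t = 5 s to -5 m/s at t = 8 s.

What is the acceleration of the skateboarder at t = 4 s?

Acceleration is the slope of the v-t graph on 0–5 s: (-2 − -3)/(5 − 0) = 0.2 m/s².

0.2 m/s²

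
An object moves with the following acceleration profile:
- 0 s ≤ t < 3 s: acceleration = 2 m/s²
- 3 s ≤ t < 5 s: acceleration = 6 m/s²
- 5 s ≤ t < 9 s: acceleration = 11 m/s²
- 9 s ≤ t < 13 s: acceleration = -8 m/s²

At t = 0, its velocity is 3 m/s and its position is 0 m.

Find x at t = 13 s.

416 m

On each constant-a segment, Δv = aΔt and Δx = v₀Δt + ½aΔt²; chain segment to segment.
0–3 s: v starts 3 m/s; Δx = 3·3 + ½·2·3² = 18 m; v ends 9 m/s.
3–5 s: v starts 9 m/s; Δx = 9·2 + ½·6·2² = 30 m; v ends 21 m/s.
5–9 s: v starts 21 m/s; Δx = 21·4 + ½·11·4² = 172 m; v ends 65 m/s.
9–13 s: v starts 65 m/s; Δx = 65·4 + ½·-8·4² = 196 m; v ends 33 m/s.
x(13) = 0 + Σ Δx = 416 m.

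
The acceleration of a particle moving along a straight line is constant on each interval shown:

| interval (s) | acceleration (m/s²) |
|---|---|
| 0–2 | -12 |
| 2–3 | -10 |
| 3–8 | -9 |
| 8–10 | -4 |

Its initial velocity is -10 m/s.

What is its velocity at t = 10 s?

Δv equals the area under the a-t graph; then v = v₀ + Δv.
0–2 s: -12 × 2 = -24 m/s
2–3 s: -10 × 1 = -10 m/s
3–8 s: -9 × 5 = -45 m/s
8–10 s: -4 × 2 = -8 m/s
Δv = -87 m/s, so v(10) = -10 + (-87) = -97 m/s.

-97 m/s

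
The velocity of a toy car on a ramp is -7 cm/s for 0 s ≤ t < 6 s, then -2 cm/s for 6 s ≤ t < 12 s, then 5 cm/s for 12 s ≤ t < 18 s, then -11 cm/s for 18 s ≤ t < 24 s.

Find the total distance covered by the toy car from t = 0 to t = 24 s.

Total distance travelled is ∫|v| dt — sum the magnitudes of each area piece.
0–6 s: |-7| × 6 = 42 cm
6–12 s: |-2| × 6 = 12 cm
12–18 s: |5| × 6 = 30 cm
18–24 s: |-11| × 6 = 66 cm
Total distance = 150 cm

150 cm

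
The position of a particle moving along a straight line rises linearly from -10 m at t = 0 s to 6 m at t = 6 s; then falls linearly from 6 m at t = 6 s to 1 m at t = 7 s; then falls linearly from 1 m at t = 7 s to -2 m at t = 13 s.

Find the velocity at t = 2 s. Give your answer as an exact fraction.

8/3 m/s

Velocity is the slope of the x-t graph on 0–6 s: (6 − -10)/(6 − 0) = 8/3 m/s.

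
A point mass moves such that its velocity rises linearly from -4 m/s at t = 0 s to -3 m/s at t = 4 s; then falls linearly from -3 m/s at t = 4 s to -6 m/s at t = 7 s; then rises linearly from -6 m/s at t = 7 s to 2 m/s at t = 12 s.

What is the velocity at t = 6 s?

-5 m/s

On 4–7 s the graph is linear from -3 to -6 m/s: v(6) = -3 + (-6 − -3)·(6 − 4)/(7 − 4) = -5 m/s.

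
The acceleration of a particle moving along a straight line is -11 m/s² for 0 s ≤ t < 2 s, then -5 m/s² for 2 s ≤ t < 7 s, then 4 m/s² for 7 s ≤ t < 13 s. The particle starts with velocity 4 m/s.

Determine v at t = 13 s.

Δv equals the area under the a-t graph; then v = v₀ + Δv.
0–2 s: -11 × 2 = -22 m/s
2–7 s: -5 × 5 = -25 m/s
7–13 s: 4 × 6 = 24 m/s
Δv = -23 m/s, so v(13) = 4 + (-23) = -19 m/s.

-19 m/s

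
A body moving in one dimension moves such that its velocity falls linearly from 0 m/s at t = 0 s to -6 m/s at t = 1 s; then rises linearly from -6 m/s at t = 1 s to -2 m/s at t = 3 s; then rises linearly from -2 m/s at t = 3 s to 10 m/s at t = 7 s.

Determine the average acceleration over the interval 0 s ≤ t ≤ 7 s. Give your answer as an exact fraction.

Average acceleration = Δv/Δt = (10 − 0)/(7 − 0) = 10/7 m/s².

10/7 m/s²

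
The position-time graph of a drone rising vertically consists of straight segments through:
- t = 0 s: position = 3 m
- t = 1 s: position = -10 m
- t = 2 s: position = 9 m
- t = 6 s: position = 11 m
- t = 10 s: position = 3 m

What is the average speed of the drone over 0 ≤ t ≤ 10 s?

Average speed = (total path length)/(elapsed time); on a piecewise-linear x-t graph the path length is Σ|Δx|.
0–1 s: |Δx| = |-10 − 3| = 13 m
1–2 s: |Δx| = |9 − -10| = 19 m
2–6 s: |Δx| = |11 − 9| = 2 m
6–10 s: |Δx| = |3 − 11| = 8 m
Total path = 42 m; average speed = 42/10 = 4.2 m/s.

4.2 m/s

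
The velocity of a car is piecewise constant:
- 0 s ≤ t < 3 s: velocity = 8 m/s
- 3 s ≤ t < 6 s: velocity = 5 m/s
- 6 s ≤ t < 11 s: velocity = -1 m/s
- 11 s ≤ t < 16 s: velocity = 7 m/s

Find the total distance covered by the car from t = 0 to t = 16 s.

Distance (not displacement) is the total path length: add the absolute areas under v-t.
0–3 s: |8| × 3 = 24 m
3–6 s: |5| × 3 = 15 m
6–11 s: |-1| × 5 = 5 m
11–16 s: |7| × 5 = 35 m
Total distance = 79 m

79 m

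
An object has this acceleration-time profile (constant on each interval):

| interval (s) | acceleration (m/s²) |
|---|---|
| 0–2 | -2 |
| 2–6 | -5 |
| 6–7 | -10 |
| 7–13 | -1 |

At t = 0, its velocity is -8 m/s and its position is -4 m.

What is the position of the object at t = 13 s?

-419 m

On each constant-a segment, Δv = aΔt and Δx = v₀Δt + ½aΔt²; chain segment to segment.
0–2 s: v starts -8 m/s; Δx = -8·2 + ½·-2·2² = -20 m; v ends -12 m/s.
2–6 s: v starts -12 m/s; Δx = -12·4 + ½·-5·4² = -88 m; v ends -32 m/s.
6–7 s: v starts -32 m/s; Δx = -32·1 + ½·-10·1² = -37 m; v ends -42 m/s.
7–13 s: v starts -42 m/s; Δx = -42·6 + ½·-1·6² = -270 m; v ends -48 m/s.
x(13) = -4 + Σ Δx = -419 m.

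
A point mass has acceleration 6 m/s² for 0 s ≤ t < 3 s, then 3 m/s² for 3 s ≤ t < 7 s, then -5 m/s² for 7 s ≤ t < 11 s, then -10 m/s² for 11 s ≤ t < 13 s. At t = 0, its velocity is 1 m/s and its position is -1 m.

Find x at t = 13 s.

215 m

On each constant-a segment, Δv = aΔt and Δx = v₀Δt + ½aΔt²; chain segment to segment.
0–3 s: v starts 1 m/s; Δx = 1·3 + ½·6·3² = 30 m; v ends 19 m/s.
3–7 s: v starts 19 m/s; Δx = 19·4 + ½·3·4² = 100 m; v ends 31 m/s.
7–11 s: v starts 31 m/s; Δx = 31·4 + ½·-5·4² = 84 m; v ends 11 m/s.
11–13 s: v starts 11 m/s; Δx = 11·2 + ½·-10·2² = 2 m; v ends -9 m/s.
x(13) = -1 + Σ Δx = 215 m.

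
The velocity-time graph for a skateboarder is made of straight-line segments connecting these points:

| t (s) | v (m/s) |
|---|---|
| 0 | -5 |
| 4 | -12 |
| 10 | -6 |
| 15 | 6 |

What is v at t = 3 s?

-10.25 m/s

On 0–4 s the graph is linear from -5 to -12 m/s: v(3) = -5 + (-12 − -5)·(3 − 0)/(4 − 0) = -10.25 m/s.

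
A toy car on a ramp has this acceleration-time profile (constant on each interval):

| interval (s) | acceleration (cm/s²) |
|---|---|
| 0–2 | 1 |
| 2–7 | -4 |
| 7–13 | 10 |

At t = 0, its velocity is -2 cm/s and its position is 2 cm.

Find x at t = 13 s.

On each constant-a segment, Δv = aΔt and Δx = v₀Δt + ½aΔt²; chain segment to segment.
0–2 s: v starts -2 cm/s; Δx = -2·2 + ½·1·2² = -2 cm; v ends 0 cm/s.
2–7 s: v starts 0 cm/s; Δx = 0·5 + ½·-4·5² = -50 cm; v ends -20 cm/s.
7–13 s: v starts -20 cm/s; Δx = -20·6 + ½·10·6² = 60 cm; v ends 40 cm/s.
x(13) = 2 + Σ Δx = 10 cm.

10 cm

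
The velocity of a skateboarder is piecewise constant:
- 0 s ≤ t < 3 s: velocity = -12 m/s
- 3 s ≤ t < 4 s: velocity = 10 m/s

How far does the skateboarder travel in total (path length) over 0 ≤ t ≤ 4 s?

Distance (not displacement) is the total path length: add the absolute areas under v-t.
0–3 s: |-12| × 3 = 36 m
3–4 s: |10| × 1 = 10 m
Total distance = 46 m

46 m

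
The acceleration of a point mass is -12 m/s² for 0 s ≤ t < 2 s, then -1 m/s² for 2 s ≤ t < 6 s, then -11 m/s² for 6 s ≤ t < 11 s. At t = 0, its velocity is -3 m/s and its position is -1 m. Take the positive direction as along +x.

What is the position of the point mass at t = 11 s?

-439.5 m

On each constant-a segment, Δv = aΔt and Δx = v₀Δt + ½aΔt²; chain segment to segment.
0–2 s: v starts -3 m/s; Δx = -3·2 + ½·-12·2² = -30 m; v ends -27 m/s.
2–6 s: v starts -27 m/s; Δx = -27·4 + ½·-1·4² = -116 m; v ends -31 m/s.
6–11 s: v starts -31 m/s; Δx = -31·5 + ½·-11·5² = -292.5 m; v ends -86 m/s.
x(11) = -1 + Σ Δx = -439.5 m.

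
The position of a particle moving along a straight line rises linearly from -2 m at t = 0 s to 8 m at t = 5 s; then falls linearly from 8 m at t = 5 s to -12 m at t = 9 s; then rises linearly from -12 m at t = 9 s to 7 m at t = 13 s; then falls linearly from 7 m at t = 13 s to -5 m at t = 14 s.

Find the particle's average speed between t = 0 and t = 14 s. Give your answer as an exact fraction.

Average speed = (total path length)/(elapsed time); on a piecewise-linear x-t graph the path length is Σ|Δx|.
0–5 s: |Δx| = |8 − -2| = 10 m
5–9 s: |Δx| = |-12 − 8| = 20 m
9–13 s: |Δx| = |7 − -12| = 19 m
13–14 s: |Δx| = |-5 − 7| = 12 m
Total path = 61 m; average speed = 61/14 = 61/14 m/s.

61/14 m/s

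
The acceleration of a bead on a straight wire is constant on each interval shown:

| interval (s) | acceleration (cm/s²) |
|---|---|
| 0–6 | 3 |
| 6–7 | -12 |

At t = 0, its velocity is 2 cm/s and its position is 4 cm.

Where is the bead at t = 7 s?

84 cm

On each constant-a segment, Δv = aΔt and Δx = v₀Δt + ½aΔt²; chain segment to segment.
0–6 s: v starts 2 cm/s; Δx = 2·6 + ½·3·6² = 66 cm; v ends 20 cm/s.
6–7 s: v starts 20 cm/s; Δx = 20·1 + ½·-12·1² = 14 cm; v ends 8 cm/s.
x(7) = 4 + Σ Δx = 84 cm.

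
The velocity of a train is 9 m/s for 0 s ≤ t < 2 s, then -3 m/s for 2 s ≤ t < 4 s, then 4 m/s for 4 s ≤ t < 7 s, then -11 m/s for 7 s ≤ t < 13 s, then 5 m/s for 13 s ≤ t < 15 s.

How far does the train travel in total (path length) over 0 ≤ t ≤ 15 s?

112 m

Distance (not displacement) is the total path length: add the absolute areas under v-t.
0–2 s: |9| × 2 = 18 m
2–4 s: |-3| × 2 = 6 m
4–7 s: |4| × 3 = 12 m
7–13 s: |-11| × 6 = 66 m
13–15 s: |5| × 2 = 10 m
Total distance = 112 m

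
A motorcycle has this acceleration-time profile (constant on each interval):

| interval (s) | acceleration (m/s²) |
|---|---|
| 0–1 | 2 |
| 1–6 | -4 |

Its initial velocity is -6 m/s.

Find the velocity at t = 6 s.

-24 m/s

Δv equals the area under the a-t graph; then v = v₀ + Δv.
0–1 s: 2 × 1 = 2 m/s
1–6 s: -4 × 5 = -20 m/s
Δv = -18 m/s, so v(6) = -6 + (-18) = -24 m/s.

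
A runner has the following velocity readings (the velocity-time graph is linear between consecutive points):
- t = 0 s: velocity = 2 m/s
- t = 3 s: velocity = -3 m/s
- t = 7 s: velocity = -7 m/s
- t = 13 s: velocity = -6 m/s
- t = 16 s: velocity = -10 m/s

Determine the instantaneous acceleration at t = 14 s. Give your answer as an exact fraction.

-4/3 m/s²

Acceleration is the slope of the v-t graph on 13–16 s: (-10 − -6)/(16 − 13) = -4/3 m/s².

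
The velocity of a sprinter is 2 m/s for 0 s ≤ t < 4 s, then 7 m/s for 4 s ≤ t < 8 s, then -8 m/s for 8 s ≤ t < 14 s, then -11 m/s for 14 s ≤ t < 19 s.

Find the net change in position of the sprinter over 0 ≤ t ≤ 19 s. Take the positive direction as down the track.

-67 m

Displacement is the signed area under the v-t curve.
0–4 s: 2 × 4 = 8 m
4–8 s: 7 × 4 = 28 m
8–14 s: -8 × 6 = -48 m
14–19 s: -11 × 5 = -55 m
Net displacement = -67 m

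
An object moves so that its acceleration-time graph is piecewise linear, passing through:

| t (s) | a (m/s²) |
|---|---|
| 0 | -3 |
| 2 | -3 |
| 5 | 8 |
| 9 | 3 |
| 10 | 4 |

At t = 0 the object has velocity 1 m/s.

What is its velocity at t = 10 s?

Δv equals the area under the a-t graph; then v = v₀ + Δv.
0–2 s: -3 × 2 = -6 m/s
2–5 s: ½(-3 + 8)(3) = 7.5 m/s
5–9 s: ½(8 + 3)(4) = 22 m/s
9–10 s: ½(3 + 4)(1) = 3.5 m/s
Δv = 27 m/s, so v(10) = 1 + (27) = 28 m/s.

28 m/s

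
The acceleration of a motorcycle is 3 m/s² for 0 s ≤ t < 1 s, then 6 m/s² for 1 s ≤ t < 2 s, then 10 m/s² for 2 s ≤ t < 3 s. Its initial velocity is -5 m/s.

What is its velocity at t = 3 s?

14 m/s

Δv equals the area under the a-t graph; then v = v₀ + Δv.
0–1 s: 3 × 1 = 3 m/s
1–2 s: 6 × 1 = 6 m/s
2–3 s: 10 × 1 = 10 m/s
Δv = 19 m/s, so v(3) = -5 + (19) = 14 m/s.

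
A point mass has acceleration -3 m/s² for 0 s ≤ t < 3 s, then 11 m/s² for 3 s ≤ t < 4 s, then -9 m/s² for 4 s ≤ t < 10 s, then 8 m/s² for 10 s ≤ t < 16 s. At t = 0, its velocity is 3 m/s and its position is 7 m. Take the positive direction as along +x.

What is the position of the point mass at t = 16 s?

On each constant-a segment, Δv = aΔt and Δx = v₀Δt + ½aΔt²; chain segment to segment.
0–3 s: v starts 3 m/s; Δx = 3·3 + ½·-3·3² = -4.5 m; v ends -6 m/s.
3–4 s: v starts -6 m/s; Δx = -6·1 + ½·11·1² = -0.5 m; v ends 5 m/s.
4–10 s: v starts 5 m/s; Δx = 5·6 + ½·-9·6² = -132 m; v ends -49 m/s.
10–16 s: v starts -49 m/s; Δx = -49·6 + ½·8·6² = -150 m; v ends -1 m/s.
x(16) = 7 + Σ Δx = -280 m.

-280 m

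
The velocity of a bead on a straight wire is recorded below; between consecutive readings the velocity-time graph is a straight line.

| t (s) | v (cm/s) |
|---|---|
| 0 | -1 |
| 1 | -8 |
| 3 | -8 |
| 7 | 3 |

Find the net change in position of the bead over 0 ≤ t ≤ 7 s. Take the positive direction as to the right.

-30.5 cm

Displacement is the signed area under the v-t curve.
0–1 s: ½(-1 + -8)(1) = -4.5 cm
1–3 s: -8 × 2 = -16 cm
3–7 s: ½(-8 + 3)(4) = -10 cm
Net displacement = -30.5 cm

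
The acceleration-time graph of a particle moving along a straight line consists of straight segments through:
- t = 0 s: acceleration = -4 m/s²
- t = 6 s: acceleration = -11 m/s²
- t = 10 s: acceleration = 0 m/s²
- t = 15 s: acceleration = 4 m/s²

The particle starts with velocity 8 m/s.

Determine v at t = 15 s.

-49 m/s

Δv equals the area under the a-t graph; then v = v₀ + Δv.
0–6 s: ½(-4 + -11)(6) = -45 m/s
6–10 s: ½(-11 + 0)(4) = -22 m/s
10–15 s: ½(0 + 4)(5) = 10 m/s
Δv = -57 m/s, so v(15) = 8 + (-57) = -49 m/s.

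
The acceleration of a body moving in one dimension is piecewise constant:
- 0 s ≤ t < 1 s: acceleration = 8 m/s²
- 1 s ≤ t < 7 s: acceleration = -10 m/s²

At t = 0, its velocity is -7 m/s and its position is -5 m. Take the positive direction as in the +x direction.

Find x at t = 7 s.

-182 m

On each constant-a segment, Δv = aΔt and Δx = v₀Δt + ½aΔt²; chain segment to segment.
0–1 s: v starts -7 m/s; Δx = -7·1 + ½·8·1² = -3 m; v ends 1 m/s.
1–7 s: v starts 1 m/s; Δx = 1·6 + ½·-10·6² = -174 m; v ends -59 m/s.
x(7) = -5 + Σ Δx = -182 m.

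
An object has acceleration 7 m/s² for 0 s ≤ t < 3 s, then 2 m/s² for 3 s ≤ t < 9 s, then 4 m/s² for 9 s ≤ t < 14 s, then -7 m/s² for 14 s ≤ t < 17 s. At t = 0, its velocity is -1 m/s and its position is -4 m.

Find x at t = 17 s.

515 m

On each constant-a segment, Δv = aΔt and Δx = v₀Δt + ½aΔt²; chain segment to segment.
0–3 s: v starts -1 m/s; Δx = -1·3 + ½·7·3² = 28.5 m; v ends 20 m/s.
3–9 s: v starts 20 m/s; Δx = 20·6 + ½·2·6² = 156 m; v ends 32 m/s.
9–14 s: v starts 32 m/s; Δx = 32·5 + ½·4·5² = 210 m; v ends 52 m/s.
14–17 s: v starts 52 m/s; Δx = 52·3 + ½·-7·3² = 124.5 m; v ends 31 m/s.
x(17) = -4 + Σ Δx = 515 m.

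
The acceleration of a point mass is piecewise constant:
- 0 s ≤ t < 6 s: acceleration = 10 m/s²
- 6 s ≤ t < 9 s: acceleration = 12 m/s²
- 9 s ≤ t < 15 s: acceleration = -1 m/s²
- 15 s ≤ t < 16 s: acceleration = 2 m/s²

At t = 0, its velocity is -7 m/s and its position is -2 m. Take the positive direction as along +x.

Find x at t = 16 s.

On each constant-a segment, Δv = aΔt and Δx = v₀Δt + ½aΔt²; chain segment to segment.
0–6 s: v starts -7 m/s; Δx = -7·6 + ½·10·6² = 138 m; v ends 53 m/s.
6–9 s: v starts 53 m/s; Δx = 53·3 + ½·12·3² = 213 m; v ends 89 m/s.
9–15 s: v starts 89 m/s; Δx = 89·6 + ½·-1·6² = 516 m; v ends 83 m/s.
15–16 s: v starts 83 m/s; Δx = 83·1 + ½·2·1² = 84 m; v ends 85 m/s.
x(16) = -2 + Σ Δx = 949 m.

949 m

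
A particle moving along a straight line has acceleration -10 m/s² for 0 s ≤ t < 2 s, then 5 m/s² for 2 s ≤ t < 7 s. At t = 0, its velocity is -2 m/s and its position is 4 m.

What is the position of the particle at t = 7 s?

-67.5 m

On each constant-a segment, Δv = aΔt and Δx = v₀Δt + ½aΔt²; chain segment to segment.
0–2 s: v starts -2 m/s; Δx = -2·2 + ½·-10·2² = -24 m; v ends -22 m/s.
2–7 s: v starts -22 m/s; Δx = -22·5 + ½·5·5² = -47.5 m; v ends 3 m/s.
x(7) = 4 + Σ Δx = -67.5 m.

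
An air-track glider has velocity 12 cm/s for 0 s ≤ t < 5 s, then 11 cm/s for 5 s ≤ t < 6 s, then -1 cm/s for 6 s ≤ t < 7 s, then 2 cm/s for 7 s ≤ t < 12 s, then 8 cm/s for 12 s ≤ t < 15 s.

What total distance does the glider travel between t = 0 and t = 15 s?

Total distance travelled is ∫|v| dt — sum the magnitudes of each area piece.
0–5 s: |12| × 5 = 60 cm
5–6 s: |11| × 1 = 11 cm
6–7 s: |-1| × 1 = 1 cm
7–12 s: |2| × 5 = 10 cm
12–15 s: |8| × 3 = 24 cm
Total distance = 106 cm

106 cm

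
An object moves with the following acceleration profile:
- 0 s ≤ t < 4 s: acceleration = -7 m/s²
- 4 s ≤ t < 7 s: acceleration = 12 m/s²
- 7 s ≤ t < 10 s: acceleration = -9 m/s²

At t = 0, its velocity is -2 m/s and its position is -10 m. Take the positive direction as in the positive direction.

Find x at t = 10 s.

On each constant-a segment, Δv = aΔt and Δx = v₀Δt + ½aΔt²; chain segment to segment.
0–4 s: v starts -2 m/s; Δx = -2·4 + ½·-7·4² = -64 m; v ends -30 m/s.
4–7 s: v starts -30 m/s; Δx = -30·3 + ½·12·3² = -36 m; v ends 6 m/s.
7–10 s: v starts 6 m/s; Δx = 6·3 + ½·-9·3² = -22.5 m; v ends -21 m/s.
x(10) = -10 + Σ Δx = -132.5 m.

-132.5 m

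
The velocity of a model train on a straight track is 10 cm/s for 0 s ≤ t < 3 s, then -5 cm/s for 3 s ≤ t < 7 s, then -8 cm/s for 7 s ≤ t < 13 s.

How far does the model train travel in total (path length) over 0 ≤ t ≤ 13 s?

98 cm

Total distance travelled is ∫|v| dt — sum the magnitudes of each area piece.
0–3 s: |10| × 3 = 30 cm
3–7 s: |-5| × 4 = 20 cm
7–13 s: |-8| × 6 = 48 cm
Total distance = 98 cm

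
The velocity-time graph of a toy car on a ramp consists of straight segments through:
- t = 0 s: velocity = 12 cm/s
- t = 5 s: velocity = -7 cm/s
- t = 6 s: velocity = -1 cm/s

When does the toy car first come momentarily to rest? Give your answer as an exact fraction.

v changes sign on 0–5 s (from 12 to -7); the graph is linear there, so v = 0 at t = 0 + (-12)·(5 − 0)/(-7 − 12) = 60/19 s.

t = 60/19 s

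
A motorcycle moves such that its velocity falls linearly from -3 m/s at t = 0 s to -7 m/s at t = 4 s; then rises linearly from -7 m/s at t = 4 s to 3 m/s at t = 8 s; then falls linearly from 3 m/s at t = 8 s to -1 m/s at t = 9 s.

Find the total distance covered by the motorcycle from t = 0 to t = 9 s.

Distance (not displacement) is the total path length: add the absolute areas under v-t.
0–4 s: |½(-3 + -7)(4)| = 20 m
4–8 s: v = 0 at t = 6.8 s; triangle areas 9.8 + 1.8 = 11.6 m
8–9 s: v = 0 at t = 8.75 s; triangle areas 1.125 + 0.125 = 1.25 m
Total distance = 32.85 m

32.85 m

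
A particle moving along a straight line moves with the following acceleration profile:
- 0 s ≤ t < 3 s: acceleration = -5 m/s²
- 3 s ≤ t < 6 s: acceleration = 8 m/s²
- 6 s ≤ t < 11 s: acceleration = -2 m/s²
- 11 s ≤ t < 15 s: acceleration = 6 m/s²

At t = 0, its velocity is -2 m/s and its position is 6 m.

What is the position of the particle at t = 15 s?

8.5 m

On each constant-a segment, Δv = aΔt and Δx = v₀Δt + ½aΔt²; chain segment to segment.
0–3 s: v starts -2 m/s; Δx = -2·3 + ½·-5·3² = -28.5 m; v ends -17 m/s.
3–6 s: v starts -17 m/s; Δx = -17·3 + ½·8·3² = -15 m; v ends 7 m/s.
6–11 s: v starts 7 m/s; Δx = 7·5 + ½·-2·5² = 10 m; v ends -3 m/s.
11–15 s: v starts -3 m/s; Δx = -3·4 + ½·6·4² = 36 m; v ends 21 m/s.
x(15) = 6 + Σ Δx = 8.5 m.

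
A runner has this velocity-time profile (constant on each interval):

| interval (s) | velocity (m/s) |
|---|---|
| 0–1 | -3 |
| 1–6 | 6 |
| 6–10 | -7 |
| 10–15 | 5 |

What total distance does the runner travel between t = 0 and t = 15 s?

Distance (not displacement) is the total path length: add the absolute areas under v-t.
0–1 s: |-3| × 1 = 3 m
1–6 s: |6| × 5 = 30 m
6–10 s: |-7| × 4 = 28 m
10–15 s: |5| × 5 = 25 m
Total distance = 86 m

86 m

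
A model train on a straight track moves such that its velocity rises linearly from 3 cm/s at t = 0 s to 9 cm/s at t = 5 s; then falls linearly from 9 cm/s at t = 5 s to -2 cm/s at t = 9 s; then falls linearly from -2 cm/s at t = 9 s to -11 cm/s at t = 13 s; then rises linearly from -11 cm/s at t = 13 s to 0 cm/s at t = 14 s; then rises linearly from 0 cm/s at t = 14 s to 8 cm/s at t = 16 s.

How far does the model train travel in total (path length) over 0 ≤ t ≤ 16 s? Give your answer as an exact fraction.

1869/22 cm

Distance (not displacement) is the total path length: add the absolute areas under v-t.
0–5 s: |½(3 + 9)(5)| = 30 cm
5–9 s: v = 0 at t = 91/11 s; triangle areas 162/11 + 8/11 = 170/11 cm
9–13 s: |½(-2 + -11)(4)| = 26 cm
13–14 s: |½(-11 + 0)(1)| = 5.5 cm
14–16 s: |½(0 + 8)(2)| = 8 cm
Total distance = 1869/22 cm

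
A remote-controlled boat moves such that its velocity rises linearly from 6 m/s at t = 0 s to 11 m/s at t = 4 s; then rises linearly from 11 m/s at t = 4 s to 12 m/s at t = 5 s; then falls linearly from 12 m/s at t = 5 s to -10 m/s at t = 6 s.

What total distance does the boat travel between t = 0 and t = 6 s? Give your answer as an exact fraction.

1123/22 m

Total distance travelled is ∫|v| dt — sum the magnitudes of each area piece.
0–4 s: |½(6 + 11)(4)| = 34 m
4–5 s: |½(11 + 12)(1)| = 11.5 m
5–6 s: v = 0 at t = 61/11 s; triangle areas 36/11 + 25/11 = 61/11 m
Total distance = 1123/22 m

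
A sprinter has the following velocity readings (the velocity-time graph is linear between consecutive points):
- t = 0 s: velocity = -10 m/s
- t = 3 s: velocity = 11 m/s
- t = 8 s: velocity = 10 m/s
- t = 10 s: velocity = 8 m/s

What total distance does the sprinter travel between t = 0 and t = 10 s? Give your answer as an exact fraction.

604/7 m

Total distance travelled is ∫|v| dt — sum the magnitudes of each area piece.
0–3 s: v = 0 at t = 10/7 s; triangle areas 50/7 + 121/14 = 221/14 m
3–8 s: |½(11 + 10)(5)| = 52.5 m
8–10 s: |½(10 + 8)(2)| = 18 m
Total distance = 604/7 m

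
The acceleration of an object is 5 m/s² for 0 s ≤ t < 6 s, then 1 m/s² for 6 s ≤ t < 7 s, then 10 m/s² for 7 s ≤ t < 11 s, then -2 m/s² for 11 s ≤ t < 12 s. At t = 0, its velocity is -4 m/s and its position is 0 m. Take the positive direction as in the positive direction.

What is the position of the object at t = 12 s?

On each constant-a segment, Δv = aΔt and Δx = v₀Δt + ½aΔt²; chain segment to segment.
0–6 s: v starts -4 m/s; Δx = -4·6 + ½·5·6² = 66 m; v ends 26 m/s.
6–7 s: v starts 26 m/s; Δx = 26·1 + ½·1·1² = 26.5 m; v ends 27 m/s.
7–11 s: v starts 27 m/s; Δx = 27·4 + ½·10·4² = 188 m; v ends 67 m/s.
11–12 s: v starts 67 m/s; Δx = 67·1 + ½·-2·1² = 66 m; v ends 65 m/s.
x(12) = 0 + Σ Δx = 346.5 m.

346.5 m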